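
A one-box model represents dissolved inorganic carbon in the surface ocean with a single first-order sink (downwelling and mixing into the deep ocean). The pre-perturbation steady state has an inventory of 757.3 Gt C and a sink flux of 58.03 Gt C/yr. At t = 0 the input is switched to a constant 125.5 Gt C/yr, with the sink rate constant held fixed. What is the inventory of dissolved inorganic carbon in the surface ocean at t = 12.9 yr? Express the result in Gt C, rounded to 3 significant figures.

Residence time τ = M₀/F₀ = 13.05 yr. The eventual steady state is M_∞ = M₀·(F₁/F₀) = 757.3 × 125.5/58.03 = 1637.8 Gt C.
The anomaly ΔM(t) = M(t) − M_∞ decays as ΔM₀·e^(−t/τ) with ΔM₀ = 757.3 − 1637.8 = −880.5 Gt C.
At t = 12.9 yr, e^(−t/τ) = e^(−0.9885) = 0.3721, so ΔM = −327.7 Gt C and M = 1637.8 − 327.7 = 1310.1 Gt C.

1310 Gt C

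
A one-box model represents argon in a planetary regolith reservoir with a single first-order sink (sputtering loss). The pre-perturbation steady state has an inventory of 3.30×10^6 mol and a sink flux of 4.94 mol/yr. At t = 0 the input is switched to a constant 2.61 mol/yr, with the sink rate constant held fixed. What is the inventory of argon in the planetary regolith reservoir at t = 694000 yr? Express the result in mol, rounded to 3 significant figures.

The sink rate constant is k = F₀/M₀ = 4.94/3.30×10^6 = 1.497×10^-6 yr⁻¹.
Solving dM/dt = F₁ − kM with M(0) = M₀ gives M(t) = F₁/k + (M₀ − F₁/k)·e^(−kt).
F₁/k = 2.61/1.497×10^-6 = 1.7435×10^6 mol; kt = 1.497×10^-6 × 694000 = 1.039, e^(−kt) = 0.3538.
M(694000) = 1.7435×10^6 + (3.30×10^6 − 1.7435×10^6) × 0.3538 = 1.7435×10^6 + 550800 = 2.2943×10^6 mol.

2.29×10^6 mol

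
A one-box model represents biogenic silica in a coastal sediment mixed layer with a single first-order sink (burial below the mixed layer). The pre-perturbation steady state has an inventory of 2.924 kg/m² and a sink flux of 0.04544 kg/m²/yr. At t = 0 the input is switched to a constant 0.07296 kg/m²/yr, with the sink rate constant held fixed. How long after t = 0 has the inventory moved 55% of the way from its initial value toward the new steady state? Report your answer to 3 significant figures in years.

τ = M₀/F₀ = 2.924/0.04544 = 64.35 yr.
The remaining gap fraction is e^(−t/τ); 55% covered ⇒ e^(−t/τ) = 0.450.
t = −τ ln(0.450) = 64.35 × 0.7985 = 51.38 yr.

51.4 yr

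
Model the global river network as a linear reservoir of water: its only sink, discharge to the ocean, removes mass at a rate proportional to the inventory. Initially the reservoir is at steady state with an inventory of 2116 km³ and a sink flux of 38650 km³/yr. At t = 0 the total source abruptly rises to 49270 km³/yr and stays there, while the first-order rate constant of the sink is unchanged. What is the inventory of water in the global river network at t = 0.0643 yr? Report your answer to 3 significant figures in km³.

2520 km³

Residence time τ = M₀/F₀ = 0.05475 yr. The eventual steady state is M_∞ = M₀·(F₁/F₀) = 2116 × 49270/38650 = 2697.4 km³.
The anomaly ΔM(t) = M(t) − M_∞ decays as ΔM₀·e^(−t/τ) with ΔM₀ = 2116 − 2697.4 = −581.4 km³.
At t = 0.0643 yr, e^(−t/τ) = e^(−1.174) = 0.3090, so ΔM = −179.6 km³ and M = 2697.4 − 179.6 = 2517.8 km³.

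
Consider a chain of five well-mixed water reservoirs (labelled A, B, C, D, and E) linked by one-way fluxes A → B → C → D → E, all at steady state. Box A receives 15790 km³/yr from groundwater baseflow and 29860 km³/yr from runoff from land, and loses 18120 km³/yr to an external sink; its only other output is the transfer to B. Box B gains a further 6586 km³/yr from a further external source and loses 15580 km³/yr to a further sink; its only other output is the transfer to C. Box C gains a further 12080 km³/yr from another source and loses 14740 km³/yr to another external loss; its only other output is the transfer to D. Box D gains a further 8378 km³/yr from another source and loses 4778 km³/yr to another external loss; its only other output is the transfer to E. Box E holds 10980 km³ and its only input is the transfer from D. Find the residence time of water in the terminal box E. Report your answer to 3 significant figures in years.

Box A: F(A→B) = (15790 + 29860) − 18120 = 27530 km³/yr.
Box B: F(B→C) = (27530 + 6586) − 15580 = 18536 km³/yr.
Box C: F(C→D) = (18536 + 12080) − 14740 = 15876 km³/yr.
Box D: F(D→E) = (15876 + 8378) − 4778 = 19476 km³/yr.
Box E throughput = its input = 19476 km³/yr; τ = 10980 / 19476 = 0.5638 yr.

0.564 yr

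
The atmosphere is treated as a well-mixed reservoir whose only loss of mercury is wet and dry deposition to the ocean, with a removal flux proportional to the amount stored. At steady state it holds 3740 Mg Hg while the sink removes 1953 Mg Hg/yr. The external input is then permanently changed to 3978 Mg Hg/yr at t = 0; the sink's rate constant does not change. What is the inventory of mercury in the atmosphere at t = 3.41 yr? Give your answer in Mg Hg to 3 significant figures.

The sink rate constant is k = F₀/M₀ = 1953/3740 = 0.5222 yr⁻¹.
Solving dM/dt = F₁ − kM with M(0) = M₀ gives M(t) = F₁/k + (M₀ − F₁/k)·e^(−kt).
F₁/k = 3978/0.5222 = 7617.9 Mg Hg; kt = 0.5222 × 3.41 = 1.781, e^(−kt) = 0.1685.
M(3.41) = 7617.9 + (3740 − 7617.9) × 0.1685 = 7617.9 − 653.5 = 6964.4 Mg Hg.

6960 Mg Hg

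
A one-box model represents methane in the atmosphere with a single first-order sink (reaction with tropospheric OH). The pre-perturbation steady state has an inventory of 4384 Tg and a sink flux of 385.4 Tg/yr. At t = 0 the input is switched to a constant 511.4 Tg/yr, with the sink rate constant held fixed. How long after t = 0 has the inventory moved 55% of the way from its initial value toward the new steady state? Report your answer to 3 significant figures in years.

9.08 yr

τ = M₀/F₀ = 4384/385.4 = 11.38 yr.
The remaining gap fraction is e^(−t/τ); 55% covered ⇒ e^(−t/τ) = 0.450.
t = −τ ln(0.450) = 11.38 × 0.7985 = 9.083 yr.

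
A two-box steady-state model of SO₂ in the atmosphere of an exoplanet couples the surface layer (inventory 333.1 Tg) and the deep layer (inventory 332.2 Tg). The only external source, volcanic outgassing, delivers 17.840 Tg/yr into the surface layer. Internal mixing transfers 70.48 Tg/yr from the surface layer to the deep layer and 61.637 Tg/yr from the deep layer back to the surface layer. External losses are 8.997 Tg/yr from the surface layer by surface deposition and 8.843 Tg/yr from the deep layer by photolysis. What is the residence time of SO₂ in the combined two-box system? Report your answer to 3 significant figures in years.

Residence time in the combined system uses the total inventory and the total *external* removal — internal exchanges between the two boxes cancel.
M_total = 333.1 + 332.2 = 665.30 Tg.
ΣF_external_out = 8.997 + 8.843 = 17.840 Tg/yr.
τ = M_total / ΣF_ext = 665.30 / 17.840 = 37.29 yr.

37.3 yr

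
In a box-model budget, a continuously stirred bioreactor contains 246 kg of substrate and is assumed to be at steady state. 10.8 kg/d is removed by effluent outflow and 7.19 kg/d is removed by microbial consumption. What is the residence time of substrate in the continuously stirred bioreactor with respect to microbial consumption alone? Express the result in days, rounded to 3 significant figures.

34.2 d

Residence time with respect to a single sink: τ = M / F_sink.
τ = 246 / 7.19 = 34.21 d.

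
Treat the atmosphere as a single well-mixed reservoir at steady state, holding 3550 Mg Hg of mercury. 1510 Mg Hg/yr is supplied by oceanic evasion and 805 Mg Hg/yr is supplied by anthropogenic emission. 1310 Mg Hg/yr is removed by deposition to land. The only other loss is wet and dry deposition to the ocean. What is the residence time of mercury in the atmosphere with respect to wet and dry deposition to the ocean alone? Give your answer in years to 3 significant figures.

3.53 yr

At steady state ΣF_in = ΣF_out.
ΣF_in = 1510 + 805 = 2315.0 Mg Hg/yr.
Wet and dry deposition to the ocean flux = ΣF_in − (1310) = 2315.0 − 1310 = 1005 Mg Hg/yr.
τ = M / F = 3550 / 1005 = 3.532 yr.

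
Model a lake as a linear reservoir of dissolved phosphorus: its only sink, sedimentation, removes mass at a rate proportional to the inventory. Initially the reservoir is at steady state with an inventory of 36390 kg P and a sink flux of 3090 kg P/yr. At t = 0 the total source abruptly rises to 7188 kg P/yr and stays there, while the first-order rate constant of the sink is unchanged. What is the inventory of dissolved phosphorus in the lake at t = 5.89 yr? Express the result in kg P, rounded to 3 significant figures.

55400 kg P

Residence time τ = M₀/F₀ = 11.78 yr. The eventual steady state is M_∞ = M₀·(F₁/F₀) = 36390 × 7188/3090 = 84651 kg P.
The anomaly ΔM(t) = M(t) − M_∞ decays as ΔM₀·e^(−t/τ) with ΔM₀ = 36390 − 84651 = −48260 kg P.
At t = 5.89 yr, e^(−t/τ) = e^(−0.5001) = 0.6064, so ΔM = −29270 kg P and M = 84651 − 29270 = 55383 kg P.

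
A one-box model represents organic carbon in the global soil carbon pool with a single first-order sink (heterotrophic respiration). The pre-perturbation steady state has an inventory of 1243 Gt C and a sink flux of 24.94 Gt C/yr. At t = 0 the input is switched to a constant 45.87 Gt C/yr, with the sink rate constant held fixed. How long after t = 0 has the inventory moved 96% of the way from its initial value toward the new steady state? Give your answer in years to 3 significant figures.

τ = M₀/F₀ = 1243/24.94 = 49.84 yr.
The remaining gap fraction is e^(−t/τ); 96% covered ⇒ e^(−t/τ) = 0.0400.
t = −τ ln(0.0400) = 49.84 × 3.219 = 160.4 yr.

160 yr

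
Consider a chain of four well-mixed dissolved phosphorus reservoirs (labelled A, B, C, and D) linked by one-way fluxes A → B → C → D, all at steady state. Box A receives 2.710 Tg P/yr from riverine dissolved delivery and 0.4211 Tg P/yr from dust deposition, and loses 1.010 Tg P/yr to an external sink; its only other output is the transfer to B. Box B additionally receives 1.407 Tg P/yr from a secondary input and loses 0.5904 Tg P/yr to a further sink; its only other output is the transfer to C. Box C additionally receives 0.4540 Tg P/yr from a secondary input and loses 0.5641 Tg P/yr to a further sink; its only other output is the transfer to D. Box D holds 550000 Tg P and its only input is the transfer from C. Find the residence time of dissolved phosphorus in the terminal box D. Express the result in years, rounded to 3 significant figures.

195000 yr

Box A: F(A→B) = (2.710 + 0.4211) − 1.010 = 2.1211 Tg P/yr.
Box B: F(B→C) = (2.1211 + 1.407) − 0.5904 = 2.9377 Tg P/yr.
Box C: F(C→D) = (2.9377 + 0.4540) − 0.5641 = 2.8276 Tg P/yr.
Box D throughput = its input = 2.8276 Tg P/yr; τ = 550000 / 2.8276 = 194500 yr.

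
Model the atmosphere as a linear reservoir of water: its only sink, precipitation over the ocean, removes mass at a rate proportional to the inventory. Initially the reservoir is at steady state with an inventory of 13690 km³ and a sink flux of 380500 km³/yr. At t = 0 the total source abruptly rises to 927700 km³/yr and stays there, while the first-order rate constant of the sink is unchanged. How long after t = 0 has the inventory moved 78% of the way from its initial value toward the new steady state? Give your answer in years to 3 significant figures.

0.0545 yr

τ = M₀/F₀ = 13690/380500 = 0.03598 yr.
The remaining gap fraction is e^(−t/τ); 78% covered ⇒ e^(−t/τ) = 0.220.
t = −τ ln(0.220) = 0.03598 × 1.514 = 0.05448 yr.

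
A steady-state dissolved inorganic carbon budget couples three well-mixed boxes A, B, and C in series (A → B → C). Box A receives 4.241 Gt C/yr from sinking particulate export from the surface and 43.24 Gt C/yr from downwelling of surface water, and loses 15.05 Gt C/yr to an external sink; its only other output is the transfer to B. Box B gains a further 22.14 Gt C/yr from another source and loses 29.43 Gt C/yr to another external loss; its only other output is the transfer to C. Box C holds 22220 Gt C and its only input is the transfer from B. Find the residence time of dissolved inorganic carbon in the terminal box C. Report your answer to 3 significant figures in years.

Box A: F(A→B) = (4.241 + 43.24) − 15.05 = 32.431 Gt C/yr.
Box B: F(B→C) = (32.431 + 22.14) − 29.43 = 25.141 Gt C/yr.
Box C throughput = its input = 25.141 Gt C/yr; τ = 22220 / 25.141 = 883.8 yr.

884 yr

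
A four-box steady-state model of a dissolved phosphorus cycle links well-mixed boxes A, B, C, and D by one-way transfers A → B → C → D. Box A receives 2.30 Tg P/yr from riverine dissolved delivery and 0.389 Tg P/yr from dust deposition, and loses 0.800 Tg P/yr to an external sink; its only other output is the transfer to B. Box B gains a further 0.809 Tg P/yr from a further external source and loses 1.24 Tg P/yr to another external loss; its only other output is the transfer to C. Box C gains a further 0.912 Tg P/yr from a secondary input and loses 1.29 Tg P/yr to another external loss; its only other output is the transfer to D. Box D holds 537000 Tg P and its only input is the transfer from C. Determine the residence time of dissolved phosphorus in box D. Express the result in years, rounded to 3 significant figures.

Box A: F(A→B) = (2.30 + 0.389) − 0.800 = 1.8890 Tg P/yr.
Box B: F(B→C) = (1.8890 + 0.809) − 1.24 = 1.4580 Tg P/yr.
Box C: F(C→D) = (1.4580 + 0.912) − 1.29 = 1.0800 Tg P/yr.
Box D throughput = its input = 1.0800 Tg P/yr; τ = 537000 / 1.0800 = 497200 yr.

497000 yr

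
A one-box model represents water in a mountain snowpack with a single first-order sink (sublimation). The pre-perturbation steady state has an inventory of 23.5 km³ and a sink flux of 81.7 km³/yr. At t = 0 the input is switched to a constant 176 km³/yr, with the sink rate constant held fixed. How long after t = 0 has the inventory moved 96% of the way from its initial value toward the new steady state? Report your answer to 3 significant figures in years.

τ = M₀/F₀ = 23.5/81.7 = 0.2876 yr.
The remaining gap fraction is e^(−t/τ); 96% covered ⇒ e^(−t/τ) = 0.0400.
t = −τ ln(0.0400) = 0.2876 × 3.219 = 0.9259 yr.

0.926 yr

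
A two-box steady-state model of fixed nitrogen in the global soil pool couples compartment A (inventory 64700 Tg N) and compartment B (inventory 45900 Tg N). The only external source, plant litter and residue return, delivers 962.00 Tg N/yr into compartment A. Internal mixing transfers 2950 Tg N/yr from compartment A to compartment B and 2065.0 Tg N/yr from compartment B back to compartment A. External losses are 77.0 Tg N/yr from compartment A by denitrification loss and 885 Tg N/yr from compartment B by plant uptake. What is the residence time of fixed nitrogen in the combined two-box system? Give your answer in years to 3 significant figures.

Treat the two boxes together as one reservoir: the mixing fluxes between them are internal recycling, so τ = ΣM / Σ(external losses).
M_total = 64700 + 45900 = 110600 Tg N.
ΣF_external_out = 77.0 + 885 = 962.00 Tg N/yr.
τ = M_total / ΣF_ext = 110600 / 962.00 = 115.0 yr.

115 yr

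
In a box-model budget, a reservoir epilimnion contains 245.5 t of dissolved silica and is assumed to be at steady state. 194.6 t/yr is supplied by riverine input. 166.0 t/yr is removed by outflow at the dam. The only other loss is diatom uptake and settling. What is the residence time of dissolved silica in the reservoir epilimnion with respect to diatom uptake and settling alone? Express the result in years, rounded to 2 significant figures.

8.6 yr

At steady state ΣF_in = ΣF_out.
ΣF_in = 194.60 t/yr.
Diatom uptake and settling flux = ΣF_in − (166.0) = 194.60 − 166.0 = 28.60 t/yr.
τ = M / F = 245.5 / 28.60 = 8.584 yr.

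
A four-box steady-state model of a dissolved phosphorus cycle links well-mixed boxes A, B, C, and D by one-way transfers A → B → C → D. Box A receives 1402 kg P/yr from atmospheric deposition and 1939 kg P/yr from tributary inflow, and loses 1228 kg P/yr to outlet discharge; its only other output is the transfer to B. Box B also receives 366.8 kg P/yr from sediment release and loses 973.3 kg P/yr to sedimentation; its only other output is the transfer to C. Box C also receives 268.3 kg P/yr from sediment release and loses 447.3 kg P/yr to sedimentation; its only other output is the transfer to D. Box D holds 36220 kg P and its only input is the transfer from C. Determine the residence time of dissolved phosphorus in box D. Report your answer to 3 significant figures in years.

Box A: F(A→B) = (1402 + 1939) − 1228 = 2113.0 kg P/yr.
Box B: F(B→C) = (2113.0 + 366.8) − 973.3 = 1506.5 kg P/yr.
Box C: F(C→D) = (1506.5 + 268.3) − 447.3 = 1327.5 kg P/yr.
Box D throughput = its input = 1327.5 kg P/yr; τ = 36220 / 1327.5 = 27.28 yr.

27.3 yr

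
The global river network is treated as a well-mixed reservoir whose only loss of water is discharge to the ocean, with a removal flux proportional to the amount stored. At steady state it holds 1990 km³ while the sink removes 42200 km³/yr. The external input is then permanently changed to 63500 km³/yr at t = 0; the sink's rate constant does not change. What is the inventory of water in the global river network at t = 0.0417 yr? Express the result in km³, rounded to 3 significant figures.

2580 km³

Residence time τ = M₀/F₀ = 0.04716 yr. The eventual steady state is M_∞ = M₀·(F₁/F₀) = 1990 × 63500/42200 = 2994.4 km³.
The anomaly ΔM(t) = M(t) − M_∞ decays as ΔM₀·e^(−t/τ) with ΔM₀ = 1990 − 2994.4 = −1004 km³.
At t = 0.0417 yr, e^(−t/τ) = e^(−0.8843) = 0.4130, so ΔM = −414.8 km³ and M = 2994.4 − 414.8 = 2579.6 km³.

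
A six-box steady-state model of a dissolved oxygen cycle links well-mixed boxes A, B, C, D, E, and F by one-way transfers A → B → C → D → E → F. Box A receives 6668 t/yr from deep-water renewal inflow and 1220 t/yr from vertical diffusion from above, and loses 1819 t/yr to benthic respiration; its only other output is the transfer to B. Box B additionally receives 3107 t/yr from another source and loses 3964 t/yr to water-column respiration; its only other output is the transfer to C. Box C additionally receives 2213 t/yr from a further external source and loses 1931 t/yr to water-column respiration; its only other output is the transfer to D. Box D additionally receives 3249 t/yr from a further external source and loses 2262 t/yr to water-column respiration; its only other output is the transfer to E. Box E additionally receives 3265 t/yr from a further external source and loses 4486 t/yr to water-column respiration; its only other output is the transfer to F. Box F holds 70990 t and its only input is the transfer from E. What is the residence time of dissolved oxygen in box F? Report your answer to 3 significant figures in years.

13.5 yr

Box A: F(A→B) = (6668 + 1220) − 1819 = 6069.0 t/yr.
Box B: F(B→C) = (6069.0 + 3107) − 3964 = 5212.0 t/yr.
Box C: F(C→D) = (5212.0 + 2213) − 1931 = 5494.0 t/yr.
Box D: F(D→E) = (5494.0 + 3249) − 2262 = 6481.0 t/yr.
Box E: F(E→F) = (6481.0 + 3265) − 4486 = 5260.0 t/yr.
Box F throughput = its input = 5260.0 t/yr; τ = 70990 / 5260.0 = 13.50 yr.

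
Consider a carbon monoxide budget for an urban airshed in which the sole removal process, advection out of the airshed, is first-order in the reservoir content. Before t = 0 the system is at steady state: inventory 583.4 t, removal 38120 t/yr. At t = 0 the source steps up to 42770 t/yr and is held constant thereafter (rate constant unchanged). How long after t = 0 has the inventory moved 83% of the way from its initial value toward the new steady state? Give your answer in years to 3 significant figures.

0.0271 yr

τ = M₀/F₀ = 583.4/38120 = 0.01530 yr.
The remaining gap fraction is e^(−t/τ); 83% covered ⇒ e^(−t/τ) = 0.170.
t = −τ ln(0.170) = 0.01530 × 1.772 = 0.02712 yr.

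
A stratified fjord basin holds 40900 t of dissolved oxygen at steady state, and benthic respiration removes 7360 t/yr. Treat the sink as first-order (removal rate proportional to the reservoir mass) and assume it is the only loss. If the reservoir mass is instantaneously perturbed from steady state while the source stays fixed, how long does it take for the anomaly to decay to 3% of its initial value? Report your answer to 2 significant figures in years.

For a linear reservoir the anomaly decays as exp(−t/τ) with τ = M/F = 40900/7360 = 5.557 yr.
exp(−t/τ) = 0.03 ⇒ t = −τ ln(0.03) = 5.557 × 3.507 = 19.49 yr.

19 yr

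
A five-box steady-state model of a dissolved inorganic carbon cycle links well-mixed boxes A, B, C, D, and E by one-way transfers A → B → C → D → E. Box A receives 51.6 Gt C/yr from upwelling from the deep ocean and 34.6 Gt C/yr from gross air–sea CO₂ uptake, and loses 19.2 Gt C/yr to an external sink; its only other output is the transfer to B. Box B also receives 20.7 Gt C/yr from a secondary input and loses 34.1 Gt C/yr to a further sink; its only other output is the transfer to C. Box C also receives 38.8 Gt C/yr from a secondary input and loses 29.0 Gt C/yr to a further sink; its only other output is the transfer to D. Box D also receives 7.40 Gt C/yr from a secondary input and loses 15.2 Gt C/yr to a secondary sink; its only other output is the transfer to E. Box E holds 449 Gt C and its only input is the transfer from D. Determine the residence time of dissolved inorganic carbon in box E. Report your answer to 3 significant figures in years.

8.08 yr

Box A: F(A→B) = (51.6 + 34.6) − 19.2 = 67.000 Gt C/yr.
Box B: F(B→C) = (67.000 + 20.7) − 34.1 = 53.600 Gt C/yr.
Box C: F(C→D) = (53.600 + 38.8) − 29.0 = 63.400 Gt C/yr.
Box D: F(D→E) = (63.400 + 7.40) − 15.2 = 55.600 Gt C/yr.
Box E throughput = its input = 55.600 Gt C/yr; τ = 449 / 55.600 = 8.076 yr.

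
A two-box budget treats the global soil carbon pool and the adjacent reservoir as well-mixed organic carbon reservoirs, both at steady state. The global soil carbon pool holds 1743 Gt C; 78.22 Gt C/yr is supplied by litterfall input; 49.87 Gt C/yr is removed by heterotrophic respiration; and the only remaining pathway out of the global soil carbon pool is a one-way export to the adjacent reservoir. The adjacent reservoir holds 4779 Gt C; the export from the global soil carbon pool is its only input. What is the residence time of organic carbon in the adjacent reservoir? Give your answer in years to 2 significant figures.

Balance the global soil carbon pool: ΣF_in = 78.220 Gt C/yr.
Export to the adjacent reservoir = ΣF_in − (49.87) = 28.350 Gt C/yr.
At steady state the output of the adjacent reservoir equals its input, 28.350 Gt C/yr.
τ = M / F = 4779 / 28.350 = 168.6 yr.

170 yr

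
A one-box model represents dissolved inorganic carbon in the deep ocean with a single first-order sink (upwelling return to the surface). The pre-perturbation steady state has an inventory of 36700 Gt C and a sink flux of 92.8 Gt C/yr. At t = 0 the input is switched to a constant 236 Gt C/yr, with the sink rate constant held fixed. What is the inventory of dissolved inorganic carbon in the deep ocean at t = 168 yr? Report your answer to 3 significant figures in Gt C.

56300 Gt C

Residence time τ = M₀/F₀ = 395.5 yr. The eventual steady state is M_∞ = M₀·(F₁/F₀) = 36700 × 236/92.8 = 93332 Gt C.
The anomaly ΔM(t) = M(t) − M_∞ decays as ΔM₀·e^(−t/τ) with ΔM₀ = 36700 − 93332 = −56630 Gt C.
At t = 168 yr, e^(−t/τ) = e^(−0.4248) = 0.6539, so ΔM = −37030 Gt C and M = 93332 − 37030 = 56301 Gt C.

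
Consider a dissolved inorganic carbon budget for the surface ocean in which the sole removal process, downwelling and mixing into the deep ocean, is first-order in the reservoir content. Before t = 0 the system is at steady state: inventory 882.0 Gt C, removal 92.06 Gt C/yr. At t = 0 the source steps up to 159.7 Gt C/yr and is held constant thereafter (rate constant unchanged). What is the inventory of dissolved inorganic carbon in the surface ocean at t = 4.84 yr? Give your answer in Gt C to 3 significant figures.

The sink rate constant is k = F₀/M₀ = 92.06/882.0 = 0.1044 yr⁻¹.
Solving dM/dt = F₁ − kM with M(0) = M₀ gives M(t) = F₁/k + (M₀ − F₁/k)·e^(−kt).
F₁/k = 159.7/0.1044 = 1530.0 Gt C; kt = 0.1044 × 4.84 = 0.5052, e^(−kt) = 0.6034.
M(4.84) = 1530.0 + (882.0 − 1530.0) × 0.6034 = 1530.0 − 391.0 = 1139.0 Gt C.

1140 Gt C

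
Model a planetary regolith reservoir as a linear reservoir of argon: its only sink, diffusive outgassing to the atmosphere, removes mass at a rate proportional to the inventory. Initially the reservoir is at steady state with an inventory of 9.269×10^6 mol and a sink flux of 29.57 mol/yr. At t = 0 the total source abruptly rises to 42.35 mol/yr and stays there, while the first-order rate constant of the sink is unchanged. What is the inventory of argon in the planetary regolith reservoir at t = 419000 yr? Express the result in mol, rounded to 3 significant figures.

The sink rate constant is k = F₀/M₀ = 29.57/9.269×10^6 = 3.190×10^-6 yr⁻¹.
Solving dM/dt = F₁ − kM with M(0) = M₀ gives M(t) = F₁/k + (M₀ − F₁/k)·e^(−kt).
F₁/k = 42.35/3.190×10^-6 = 1.3275×10^7 mol; kt = 3.190×10^-6 × 419000 = 1.337, e^(−kt) = 0.2627.
M(419000) = 1.3275×10^7 + (9.269×10^6 − 1.3275×10^7) × 0.2627 = 1.3275×10^7 − 1.052×10^6 = 1.2223×10^7 mol.

1.22×10^7 mol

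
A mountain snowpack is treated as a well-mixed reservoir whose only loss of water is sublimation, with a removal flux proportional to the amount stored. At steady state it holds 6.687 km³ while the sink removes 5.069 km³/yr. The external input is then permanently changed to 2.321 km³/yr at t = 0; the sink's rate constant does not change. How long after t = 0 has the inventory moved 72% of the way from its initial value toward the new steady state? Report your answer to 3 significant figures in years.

τ = M₀/F₀ = 6.687/5.069 = 1.319 yr.
The remaining gap fraction is e^(−t/τ); 72% covered ⇒ e^(−t/τ) = 0.280.
t = −τ ln(0.280) = 1.319 × 1.273 = 1.679 yr.

1.68 yr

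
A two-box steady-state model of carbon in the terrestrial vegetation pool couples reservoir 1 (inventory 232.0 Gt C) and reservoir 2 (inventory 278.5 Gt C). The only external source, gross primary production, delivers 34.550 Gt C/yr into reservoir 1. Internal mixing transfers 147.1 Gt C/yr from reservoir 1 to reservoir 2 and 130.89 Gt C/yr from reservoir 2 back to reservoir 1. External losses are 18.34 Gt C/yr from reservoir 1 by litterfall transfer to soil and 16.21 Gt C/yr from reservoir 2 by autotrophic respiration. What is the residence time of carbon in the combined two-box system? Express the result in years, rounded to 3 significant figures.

For the system as a whole, the A↔B exchange is internal and contributes nothing to the throughput; only the external sinks remove mass.
M_total = 232.0 + 278.5 = 510.50 Gt C.
ΣF_external_out = 18.34 + 16.21 = 34.550 Gt C/yr.
τ = M_total / ΣF_ext = 510.50 / 34.550 = 14.78 yr.

14.8 yr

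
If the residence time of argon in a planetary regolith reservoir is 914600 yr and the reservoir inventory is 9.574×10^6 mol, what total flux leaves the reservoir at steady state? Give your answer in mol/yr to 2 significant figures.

F = M / τ = 9.574×10^6 / 914600 = 10.47 mol/yr.

10 mol/yr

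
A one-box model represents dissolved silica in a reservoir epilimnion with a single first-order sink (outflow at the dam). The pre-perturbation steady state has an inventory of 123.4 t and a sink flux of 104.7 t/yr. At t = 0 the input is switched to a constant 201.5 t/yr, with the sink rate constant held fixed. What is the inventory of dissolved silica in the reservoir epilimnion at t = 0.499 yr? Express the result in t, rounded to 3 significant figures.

163 t

The sink rate constant is k = F₀/M₀ = 104.7/123.4 = 0.8485 yr⁻¹.
Solving dM/dt = F₁ − kM with M(0) = M₀ gives M(t) = F₁/k + (M₀ − F₁/k)·e^(−kt).
F₁/k = 201.5/0.8485 = 237.49 t; kt = 0.8485 × 0.499 = 0.4234, e^(−kt) = 0.6548.
M(0.499) = 237.49 + (123.4 − 237.49) × 0.6548 = 237.49 − 74.71 = 162.78 t.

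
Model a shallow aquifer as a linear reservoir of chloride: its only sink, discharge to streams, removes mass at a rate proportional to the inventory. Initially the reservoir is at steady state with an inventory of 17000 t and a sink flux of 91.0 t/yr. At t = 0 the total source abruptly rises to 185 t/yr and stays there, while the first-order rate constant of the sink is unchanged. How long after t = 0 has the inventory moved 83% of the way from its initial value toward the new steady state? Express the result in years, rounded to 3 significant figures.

331 yr

τ = M₀/F₀ = 17000/91.0 = 186.8 yr.
The remaining gap fraction is e^(−t/τ); 83% covered ⇒ e^(−t/τ) = 0.170.
t = −τ ln(0.170) = 186.8 × 1.772 = 331.0 yr.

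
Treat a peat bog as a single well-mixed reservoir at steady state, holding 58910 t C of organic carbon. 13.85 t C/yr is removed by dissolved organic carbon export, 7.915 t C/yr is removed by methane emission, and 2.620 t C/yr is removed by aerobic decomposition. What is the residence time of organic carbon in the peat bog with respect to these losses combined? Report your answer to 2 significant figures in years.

2400 yr

Total removal = 13.85 + 7.915 + 2.620 = 24.385 t C/yr.
τ = M / ΣF_out = 58910 / 24.385 = 2416 yr.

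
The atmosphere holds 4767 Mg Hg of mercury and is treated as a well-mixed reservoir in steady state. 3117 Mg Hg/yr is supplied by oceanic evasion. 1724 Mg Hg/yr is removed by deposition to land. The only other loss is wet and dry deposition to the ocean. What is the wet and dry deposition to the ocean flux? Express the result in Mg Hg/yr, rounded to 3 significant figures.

At steady state ΣF_in = ΣF_out.
ΣF_in = 3117.0 Mg Hg/yr.
Wet and dry deposition to the ocean flux = ΣF_in − (1724) = 3117.0 − 1724 = 1393 Mg Hg/yr.

1390 Mg Hg/yr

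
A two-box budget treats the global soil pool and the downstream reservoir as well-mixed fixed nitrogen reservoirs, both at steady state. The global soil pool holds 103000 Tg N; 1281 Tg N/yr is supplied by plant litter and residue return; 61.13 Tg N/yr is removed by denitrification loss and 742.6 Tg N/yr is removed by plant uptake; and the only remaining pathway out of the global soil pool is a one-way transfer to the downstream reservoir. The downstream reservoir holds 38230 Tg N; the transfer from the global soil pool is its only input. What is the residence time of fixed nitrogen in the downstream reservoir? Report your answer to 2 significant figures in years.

80 yr

Balance the global soil pool: ΣF_in = 1281.0 Tg N/yr.
Transfer to the downstream reservoir = ΣF_in − (61.13 + 742.6) = 477.27 Tg N/yr.
At steady state the output of the downstream reservoir equals its input, 477.27 Tg N/yr.
τ = M / F = 38230 / 477.27 = 80.10 yr.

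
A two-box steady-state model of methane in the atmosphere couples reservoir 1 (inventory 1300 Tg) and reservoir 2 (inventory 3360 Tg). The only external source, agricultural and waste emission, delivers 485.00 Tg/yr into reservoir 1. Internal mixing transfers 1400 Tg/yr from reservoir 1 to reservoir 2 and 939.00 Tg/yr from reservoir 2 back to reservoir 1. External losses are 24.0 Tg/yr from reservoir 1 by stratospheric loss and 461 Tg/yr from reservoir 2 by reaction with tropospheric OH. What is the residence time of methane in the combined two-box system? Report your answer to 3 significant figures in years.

9.61 yr

For the system as a whole, the A↔B exchange is internal and contributes nothing to the throughput; only the external sinks remove mass.
M_total = 1300 + 3360 = 4660.0 Tg.
ΣF_external_out = 24.0 + 461 = 485.00 Tg/yr.
τ = M_total / ΣF_ext = 4660.0 / 485.00 = 9.608 yr.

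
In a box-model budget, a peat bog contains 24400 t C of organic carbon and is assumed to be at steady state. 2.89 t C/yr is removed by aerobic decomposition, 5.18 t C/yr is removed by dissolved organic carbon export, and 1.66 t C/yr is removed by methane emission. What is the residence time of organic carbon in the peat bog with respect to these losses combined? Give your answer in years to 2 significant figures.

2500 yr

Total removal = 2.890 + 5.180 + 1.660 = 9.7300 t C/yr.
τ = M / ΣF_out = 24400 / 9.7300 = 2508 yr.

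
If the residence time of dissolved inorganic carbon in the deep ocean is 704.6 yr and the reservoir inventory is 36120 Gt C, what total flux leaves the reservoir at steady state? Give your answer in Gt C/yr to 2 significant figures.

F = M / τ = 36120 / 704.6 = 51.26 Gt C/yr.

51 Gt C/yr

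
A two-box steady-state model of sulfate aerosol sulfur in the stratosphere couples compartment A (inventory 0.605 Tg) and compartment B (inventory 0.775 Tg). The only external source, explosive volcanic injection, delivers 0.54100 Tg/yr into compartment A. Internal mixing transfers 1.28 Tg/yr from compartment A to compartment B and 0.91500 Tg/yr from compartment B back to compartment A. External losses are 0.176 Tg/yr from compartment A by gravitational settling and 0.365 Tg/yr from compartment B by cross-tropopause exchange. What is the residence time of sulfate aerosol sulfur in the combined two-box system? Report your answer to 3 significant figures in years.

For the system as a whole, the A↔B exchange is internal and contributes nothing to the throughput; only the external sinks remove mass.
M_total = 0.605 + 0.775 = 1.3800 Tg.
ΣF_external_out = 0.176 + 0.365 = 0.54100 Tg/yr.
τ = M_total / ΣF_ext = 1.3800 / 0.54100 = 2.551 yr.

2.55 yr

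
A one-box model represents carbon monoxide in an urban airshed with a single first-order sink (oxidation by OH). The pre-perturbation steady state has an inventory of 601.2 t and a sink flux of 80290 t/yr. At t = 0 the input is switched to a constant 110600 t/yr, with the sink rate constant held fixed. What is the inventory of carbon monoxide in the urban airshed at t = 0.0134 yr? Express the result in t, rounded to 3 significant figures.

790 t

The sink rate constant is k = F₀/M₀ = 80290/601.2 = 133.5 yr⁻¹.
Solving dM/dt = F₁ − kM with M(0) = M₀ gives M(t) = F₁/k + (M₀ − F₁/k)·e^(−kt).
F₁/k = 110600/133.5 = 828.16 t; kt = 133.5 × 0.0134 = 1.790, e^(−kt) = 0.1670.
M(0.0134) = 828.16 + (601.2 − 828.16) × 0.1670 = 828.16 − 37.91 = 790.25 t.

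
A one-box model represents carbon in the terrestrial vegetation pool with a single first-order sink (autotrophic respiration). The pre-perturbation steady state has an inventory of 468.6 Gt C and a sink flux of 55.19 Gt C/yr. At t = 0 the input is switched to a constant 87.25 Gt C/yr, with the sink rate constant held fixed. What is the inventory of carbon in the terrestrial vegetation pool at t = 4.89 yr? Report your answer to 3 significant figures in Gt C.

The sink rate constant is k = F₀/M₀ = 55.19/468.6 = 0.1178 yr⁻¹.
Solving dM/dt = F₁ − kM with M(0) = M₀ gives M(t) = F₁/k + (M₀ − F₁/k)·e^(−kt).
F₁/k = 87.25/0.1178 = 740.81 Gt C; kt = 0.1178 × 4.89 = 0.5759, e^(−kt) = 0.5622.
M(4.89) = 740.81 + (468.6 − 740.81) × 0.5622 = 740.81 − 153.0 = 587.78 Gt C.

588 Gt C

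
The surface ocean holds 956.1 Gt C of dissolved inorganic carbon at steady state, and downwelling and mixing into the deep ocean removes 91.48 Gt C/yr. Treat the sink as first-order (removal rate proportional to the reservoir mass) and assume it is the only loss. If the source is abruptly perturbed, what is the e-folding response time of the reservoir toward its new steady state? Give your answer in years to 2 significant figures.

10 yr

For a linear reservoir the response time equals the residence time τ = M/F.
τ = 956.1 / 91.48 = 10.45 yr.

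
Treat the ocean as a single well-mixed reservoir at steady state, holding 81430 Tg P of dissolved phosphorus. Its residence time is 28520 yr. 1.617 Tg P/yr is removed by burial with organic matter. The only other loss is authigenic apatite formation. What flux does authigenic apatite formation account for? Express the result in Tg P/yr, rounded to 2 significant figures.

Total removal F = M/τ = 81430 / 28520 = 2.855 Tg P/yr.
Authigenic apatite formation = F − (1.617) = 2.855 − 1.617 = 1.238 Tg P/yr.

1.2 Tg P/yr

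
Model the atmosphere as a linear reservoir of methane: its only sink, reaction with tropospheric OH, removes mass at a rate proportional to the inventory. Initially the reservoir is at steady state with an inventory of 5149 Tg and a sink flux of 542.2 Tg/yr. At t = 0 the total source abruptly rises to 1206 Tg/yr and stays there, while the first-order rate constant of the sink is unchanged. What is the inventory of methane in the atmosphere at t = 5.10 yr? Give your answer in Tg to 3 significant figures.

The sink rate constant is k = F₀/M₀ = 542.2/5149 = 0.1053 yr⁻¹.
Solving dM/dt = F₁ − kM with M(0) = M₀ gives M(t) = F₁/k + (M₀ − F₁/k)·e^(−kt).
F₁/k = 1206/0.1053 = 11453 Tg; kt = 0.1053 × 5.10 = 0.5370, e^(−kt) = 0.5845.
M(5.10) = 11453 + (5149 − 11453) × 0.5845 = 11453 − 3684 = 7768.4 Tg.

7770 Tg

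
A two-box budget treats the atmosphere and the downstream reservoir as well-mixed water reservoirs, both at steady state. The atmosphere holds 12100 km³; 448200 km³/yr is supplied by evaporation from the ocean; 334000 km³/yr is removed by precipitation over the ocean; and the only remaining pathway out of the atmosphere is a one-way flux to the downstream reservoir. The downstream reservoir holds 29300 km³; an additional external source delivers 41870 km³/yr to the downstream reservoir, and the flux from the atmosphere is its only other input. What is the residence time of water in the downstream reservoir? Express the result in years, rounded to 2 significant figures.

0.19 yr

Balance the atmosphere: ΣF_in = 448200 km³/yr.
Flux to the downstream reservoir = ΣF_in − (334000) = 114200 km³/yr.
Total input to the downstream reservoir = 114200 + 41870 = 156070 km³/yr; at steady state this equals its total output.
τ = M / F = 29300 / 156070 = 0.1877 yr.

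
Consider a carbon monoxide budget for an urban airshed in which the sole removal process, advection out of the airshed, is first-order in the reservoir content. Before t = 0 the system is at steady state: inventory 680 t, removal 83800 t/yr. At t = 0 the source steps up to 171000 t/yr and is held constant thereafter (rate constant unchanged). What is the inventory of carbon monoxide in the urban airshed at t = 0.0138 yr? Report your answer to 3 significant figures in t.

Residence time τ = M₀/F₀ = 0.008115 yr. The eventual steady state is M_∞ = M₀·(F₁/F₀) = 680 × 171000/83800 = 1387.6 t.
The anomaly ΔM(t) = M(t) − M_∞ decays as ΔM₀·e^(−t/τ) with ΔM₀ = 680 − 1387.6 = −707.6 t.
At t = 0.0138 yr, e^(−t/τ) = e^(−1.701) = 0.1826, so ΔM = −129.2 t and M = 1387.6 − 129.2 = 1258.4 t.

1260 t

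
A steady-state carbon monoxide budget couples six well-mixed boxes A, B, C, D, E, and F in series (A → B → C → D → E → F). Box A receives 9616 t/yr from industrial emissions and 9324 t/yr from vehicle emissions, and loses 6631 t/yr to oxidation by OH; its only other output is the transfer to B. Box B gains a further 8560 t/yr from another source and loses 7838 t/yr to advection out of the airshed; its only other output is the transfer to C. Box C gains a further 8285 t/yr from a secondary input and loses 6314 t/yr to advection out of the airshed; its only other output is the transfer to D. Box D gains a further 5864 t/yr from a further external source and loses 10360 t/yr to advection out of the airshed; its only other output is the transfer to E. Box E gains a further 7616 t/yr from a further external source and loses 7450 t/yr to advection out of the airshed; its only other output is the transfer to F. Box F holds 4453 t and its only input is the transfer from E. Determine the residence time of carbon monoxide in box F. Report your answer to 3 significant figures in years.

0.417 yr

Box A: F(A→B) = (9616 + 9324) − 6631 = 12309 t/yr.
Box B: F(B→C) = (12309 + 8560) − 7838 = 13031 t/yr.
Box C: F(C→D) = (13031 + 8285) − 6314 = 15002 t/yr.
Box D: F(D→E) = (15002 + 5864) − 10360 = 10506 t/yr.
Box E: F(E→F) = (10506 + 7616) − 7450 = 10672 t/yr.
Box F throughput = its input = 10672 t/yr; τ = 4453 / 10672 = 0.4173 yr.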